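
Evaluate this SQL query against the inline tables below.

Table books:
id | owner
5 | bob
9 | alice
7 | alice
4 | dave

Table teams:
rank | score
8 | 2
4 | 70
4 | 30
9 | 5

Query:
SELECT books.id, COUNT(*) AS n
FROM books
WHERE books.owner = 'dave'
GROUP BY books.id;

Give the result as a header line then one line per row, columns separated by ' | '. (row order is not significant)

After WHERE (1 rows):
books.id | books.owner
4 | dave
After GROUP BY (1 rows):
books.id | n
4 | 1

== RESULT ==
books.id | n
4 | 1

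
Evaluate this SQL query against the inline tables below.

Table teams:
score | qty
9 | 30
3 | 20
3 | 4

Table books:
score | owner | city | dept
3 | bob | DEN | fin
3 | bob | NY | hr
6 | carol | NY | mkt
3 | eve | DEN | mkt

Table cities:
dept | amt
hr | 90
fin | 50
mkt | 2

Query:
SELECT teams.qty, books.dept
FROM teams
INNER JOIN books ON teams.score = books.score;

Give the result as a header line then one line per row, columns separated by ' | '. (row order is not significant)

== RESULT ==
teams.qty | books.dept
20 | fin
20 | hr
20 | mkt
4 | fin
4 | hr
4 | mkt

Derivation:
After JOIN books (6 rows):
teams.score | teams.qty | books.score | books.owner | books.city | books.dept
3 | 20 | 3 | bob | DEN | fin
3 | 20 | 3 | bob | NY | hr
3 | 20 | 3 | eve | DEN | mkt
3 | 4 | 3 | bob | DEN | fin
3 | 4 | 3 | bob | NY | hr
3 | 4 | 3 | eve | DEN | mkt
After SELECT (6 rows):
teams.qty | books.dept
20 | fin
20 | hr
20 | mkt
4 | fin
4 | hr
4 | mkt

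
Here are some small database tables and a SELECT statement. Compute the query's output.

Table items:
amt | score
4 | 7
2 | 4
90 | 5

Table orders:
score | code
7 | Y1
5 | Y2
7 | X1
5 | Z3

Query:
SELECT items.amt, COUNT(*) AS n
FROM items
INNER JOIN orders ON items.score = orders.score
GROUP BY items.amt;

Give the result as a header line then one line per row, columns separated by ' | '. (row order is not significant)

== RESULT ==
items.amt | n
4 | 2
90 | 2

Derivation:
After JOIN orders (4 rows):
items.amt | items.score | orders.score | orders.code
4 | 7 | 7 | Y1
4 | 7 | 7 | X1
90 | 5 | 5 | Y2
90 | 5 | 5 | Z3
After GROUP BY (2 rows):
items.amt | n
4 | 2
90 | 2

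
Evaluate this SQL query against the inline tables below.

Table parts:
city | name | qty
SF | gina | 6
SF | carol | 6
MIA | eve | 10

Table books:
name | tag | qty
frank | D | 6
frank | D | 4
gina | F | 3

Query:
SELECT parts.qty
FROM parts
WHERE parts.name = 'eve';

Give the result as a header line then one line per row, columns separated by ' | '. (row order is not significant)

After WHERE (1 rows):
parts.city | parts.name | parts.qty
MIA | eve | 10
After SELECT (1 rows):
parts.qty
10

== RESULT ==
parts.qty
10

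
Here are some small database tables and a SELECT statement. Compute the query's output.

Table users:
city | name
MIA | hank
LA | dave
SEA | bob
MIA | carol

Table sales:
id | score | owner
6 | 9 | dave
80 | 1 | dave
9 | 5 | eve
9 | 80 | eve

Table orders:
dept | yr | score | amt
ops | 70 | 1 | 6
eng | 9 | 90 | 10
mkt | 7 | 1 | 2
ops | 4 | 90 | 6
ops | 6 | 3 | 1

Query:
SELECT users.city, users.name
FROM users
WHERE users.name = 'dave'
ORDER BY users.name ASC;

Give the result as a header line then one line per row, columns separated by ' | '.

After WHERE (1 rows):
users.city | users.name
LA | dave
After SELECT (1 rows):
users.city | users.name
LA | dave
After ORDER BY (1 rows):
users.city | users.name
LA | dave

== RESULT ==
users.city | users.name
LA | dave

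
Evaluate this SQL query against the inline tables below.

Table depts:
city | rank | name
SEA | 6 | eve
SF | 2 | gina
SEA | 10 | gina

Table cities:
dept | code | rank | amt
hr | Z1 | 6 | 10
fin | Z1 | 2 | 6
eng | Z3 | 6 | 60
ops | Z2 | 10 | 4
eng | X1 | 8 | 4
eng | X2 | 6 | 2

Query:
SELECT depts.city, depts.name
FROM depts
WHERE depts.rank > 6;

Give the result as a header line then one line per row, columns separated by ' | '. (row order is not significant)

After WHERE (1 rows):
depts.city | depts.rank | depts.name
SEA | 10 | gina
After SELECT (1 rows):
depts.city | depts.name
SEA | gina

== RESULT ==
depts.city | depts.name
SEA | gina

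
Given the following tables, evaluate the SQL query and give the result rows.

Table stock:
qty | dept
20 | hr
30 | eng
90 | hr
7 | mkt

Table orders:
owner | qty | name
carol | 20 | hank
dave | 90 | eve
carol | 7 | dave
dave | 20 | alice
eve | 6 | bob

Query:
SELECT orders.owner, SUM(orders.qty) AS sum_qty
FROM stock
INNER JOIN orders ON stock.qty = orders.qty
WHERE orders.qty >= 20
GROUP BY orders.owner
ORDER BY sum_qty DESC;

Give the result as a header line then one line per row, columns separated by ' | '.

== RESULT ==
orders.owner | sum_qty
dave | 110
carol | 20

Derivation:
After JOIN orders (4 rows):
stock.qty | stock.dept | orders.owner | orders.qty | orders.name
20 | hr | carol | 20 | hank
20 | hr | dave | 20 | alice
90 | hr | dave | 90 | eve
7 | mkt | carol | 7 | dave
After WHERE (3 rows):
stock.qty | stock.dept | orders.owner | orders.qty | orders.name
20 | hr | carol | 20 | hank
20 | hr | dave | 20 | alice
90 | hr | dave | 90 | eve
After GROUP BY (2 rows):
orders.owner | sum_qty
carol | 20
dave | 110
After ORDER BY (2 rows):
orders.owner | sum_qty
dave | 110
carol | 20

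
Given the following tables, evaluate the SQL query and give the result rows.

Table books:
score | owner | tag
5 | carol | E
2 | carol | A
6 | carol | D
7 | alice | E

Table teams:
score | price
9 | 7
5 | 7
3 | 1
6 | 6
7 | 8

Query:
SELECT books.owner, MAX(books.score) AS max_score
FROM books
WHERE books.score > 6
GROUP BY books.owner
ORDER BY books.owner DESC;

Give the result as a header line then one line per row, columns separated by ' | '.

After WHERE (1 rows):
books.score | books.owner | books.tag
7 | alice | E
After GROUP BY (1 rows):
books.owner | max_score
alice | 7
After ORDER BY (1 rows):
books.owner | max_score
alice | 7

== RESULT ==
books.owner | max_score
alice | 7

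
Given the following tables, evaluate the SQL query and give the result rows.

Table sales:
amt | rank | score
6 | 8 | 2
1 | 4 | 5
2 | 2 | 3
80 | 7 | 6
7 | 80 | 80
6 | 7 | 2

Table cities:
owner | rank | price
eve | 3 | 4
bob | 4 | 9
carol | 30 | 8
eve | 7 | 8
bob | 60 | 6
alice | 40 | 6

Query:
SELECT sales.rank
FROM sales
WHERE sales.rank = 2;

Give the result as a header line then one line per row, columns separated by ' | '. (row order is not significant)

== RESULT ==
sales.rank
2

Derivation:
After WHERE (1 rows):
sales.amt | sales.rank | sales.score
2 | 2 | 3
After SELECT (1 rows):
sales.rank
2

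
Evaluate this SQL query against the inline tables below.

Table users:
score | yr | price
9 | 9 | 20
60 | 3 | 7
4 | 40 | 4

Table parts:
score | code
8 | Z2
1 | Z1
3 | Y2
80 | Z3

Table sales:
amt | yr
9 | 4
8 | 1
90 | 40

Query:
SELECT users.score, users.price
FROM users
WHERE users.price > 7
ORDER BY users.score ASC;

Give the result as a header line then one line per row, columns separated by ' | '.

== RESULT ==
users.score | users.price
9 | 20

Derivation:
After WHERE (1 rows):
users.score | users.yr | users.price
9 | 9 | 20
After SELECT (1 rows):
users.score | users.price
9 | 20
After ORDER BY (1 rows):
users.score | users.price
9 | 20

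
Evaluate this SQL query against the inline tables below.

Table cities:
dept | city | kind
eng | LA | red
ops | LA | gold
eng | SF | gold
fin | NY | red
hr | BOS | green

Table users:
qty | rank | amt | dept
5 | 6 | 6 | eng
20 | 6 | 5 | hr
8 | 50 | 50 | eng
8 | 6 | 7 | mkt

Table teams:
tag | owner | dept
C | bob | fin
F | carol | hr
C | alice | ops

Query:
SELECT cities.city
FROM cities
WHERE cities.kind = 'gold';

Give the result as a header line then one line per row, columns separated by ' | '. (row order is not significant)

== RESULT ==
cities.city
LA
SF

Derivation:
After WHERE (2 rows):
cities.dept | cities.city | cities.kind
ops | LA | gold
eng | SF | gold
After SELECT (2 rows):
cities.city
LA
SF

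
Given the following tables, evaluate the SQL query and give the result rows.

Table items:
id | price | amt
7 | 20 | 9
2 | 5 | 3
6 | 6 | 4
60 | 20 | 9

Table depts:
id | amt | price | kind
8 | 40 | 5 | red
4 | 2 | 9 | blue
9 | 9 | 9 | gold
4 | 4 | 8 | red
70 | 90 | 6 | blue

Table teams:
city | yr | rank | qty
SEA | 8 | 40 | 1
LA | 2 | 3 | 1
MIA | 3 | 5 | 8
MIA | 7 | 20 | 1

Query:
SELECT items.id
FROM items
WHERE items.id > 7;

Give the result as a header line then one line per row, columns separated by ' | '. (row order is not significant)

== RESULT ==
items.id
60

Derivation:
After WHERE (1 rows):
items.id | items.price | items.amt
60 | 20 | 9
After SELECT (1 rows):
items.id
60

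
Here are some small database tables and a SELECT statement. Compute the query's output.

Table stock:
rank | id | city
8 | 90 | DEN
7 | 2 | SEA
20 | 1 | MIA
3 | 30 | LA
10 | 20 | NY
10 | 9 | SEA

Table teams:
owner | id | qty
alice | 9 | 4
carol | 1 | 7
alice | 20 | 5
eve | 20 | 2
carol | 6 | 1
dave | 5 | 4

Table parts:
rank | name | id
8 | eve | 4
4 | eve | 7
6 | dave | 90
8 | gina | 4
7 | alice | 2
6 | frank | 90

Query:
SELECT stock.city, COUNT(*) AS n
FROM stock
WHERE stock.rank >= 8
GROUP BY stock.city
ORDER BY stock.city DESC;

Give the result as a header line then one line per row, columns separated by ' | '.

After WHERE (4 rows):
stock.rank | stock.id | stock.city
8 | 90 | DEN
20 | 1 | MIA
10 | 20 | NY
10 | 9 | SEA
After GROUP BY (4 rows):
stock.city | n
DEN | 1
MIA | 1
NY | 1
SEA | 1
After ORDER BY (4 rows):
stock.city | n
SEA | 1
NY | 1
MIA | 1
DEN | 1

== RESULT ==
stock.city | n
SEA | 1
NY | 1
MIA | 1
DEN | 1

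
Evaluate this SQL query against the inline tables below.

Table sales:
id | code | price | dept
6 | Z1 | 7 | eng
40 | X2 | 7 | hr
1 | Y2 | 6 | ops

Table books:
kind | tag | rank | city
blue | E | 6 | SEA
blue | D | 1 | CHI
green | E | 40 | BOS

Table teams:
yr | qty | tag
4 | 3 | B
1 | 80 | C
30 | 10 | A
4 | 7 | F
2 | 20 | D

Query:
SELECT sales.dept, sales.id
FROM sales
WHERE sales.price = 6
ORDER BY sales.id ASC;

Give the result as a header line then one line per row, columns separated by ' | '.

After WHERE (1 rows):
sales.id | sales.code | sales.price | sales.dept
1 | Y2 | 6 | ops
After SELECT (1 rows):
sales.dept | sales.id
ops | 1
After ORDER BY (1 rows):
sales.dept | sales.id
ops | 1

== RESULT ==
sales.dept | sales.id
ops | 1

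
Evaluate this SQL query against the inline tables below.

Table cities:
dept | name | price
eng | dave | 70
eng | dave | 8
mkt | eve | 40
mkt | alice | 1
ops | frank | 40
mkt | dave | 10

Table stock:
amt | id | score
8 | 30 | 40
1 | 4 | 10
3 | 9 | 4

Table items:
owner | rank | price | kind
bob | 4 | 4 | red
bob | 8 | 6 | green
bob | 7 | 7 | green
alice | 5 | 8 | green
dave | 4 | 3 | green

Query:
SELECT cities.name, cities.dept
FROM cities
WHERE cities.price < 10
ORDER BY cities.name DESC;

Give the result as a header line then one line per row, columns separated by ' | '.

After WHERE (2 rows):
cities.dept | cities.name | cities.price
eng | dave | 8
mkt | alice | 1
After SELECT (2 rows):
cities.name | cities.dept
dave | eng
alice | mkt
After ORDER BY (2 rows):
cities.name | cities.dept
dave | eng
alice | mkt

== RESULT ==
cities.name | cities.dept
dave | eng
alice | mkt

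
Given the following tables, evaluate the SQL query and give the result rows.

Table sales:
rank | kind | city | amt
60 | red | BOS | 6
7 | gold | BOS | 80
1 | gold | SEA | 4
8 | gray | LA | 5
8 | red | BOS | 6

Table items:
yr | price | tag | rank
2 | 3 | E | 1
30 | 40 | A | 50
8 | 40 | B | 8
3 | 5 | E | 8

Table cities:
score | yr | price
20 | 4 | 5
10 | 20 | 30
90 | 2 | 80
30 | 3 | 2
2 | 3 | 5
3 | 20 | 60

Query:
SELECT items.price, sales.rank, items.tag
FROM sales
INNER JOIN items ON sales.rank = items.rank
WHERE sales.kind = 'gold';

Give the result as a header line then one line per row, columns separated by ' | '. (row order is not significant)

After JOIN items (5 rows):
sales.rank | sales.kind | sales.city | sales.amt | items.yr | items.price | items.tag | items.rank
1 | gold | SEA | 4 | 2 | 3 | E | 1
8 | gray | LA | 5 | 8 | 40 | B | 8
8 | gray | LA | 5 | 3 | 5 | E | 8
8 | red | BOS | 6 | 8 | 40 | B | 8
8 | red | BOS | 6 | 3 | 5 | E | 8
After WHERE (1 rows):
sales.rank | sales.kind | sales.city | sales.amt | items.yr | items.price | items.tag | items.rank
1 | gold | SEA | 4 | 2 | 3 | E | 1
After SELECT (1 rows):
items.price | sales.rank | items.tag
3 | 1 | E

== RESULT ==
items.price | sales.rank | items.tag
3 | 1 | E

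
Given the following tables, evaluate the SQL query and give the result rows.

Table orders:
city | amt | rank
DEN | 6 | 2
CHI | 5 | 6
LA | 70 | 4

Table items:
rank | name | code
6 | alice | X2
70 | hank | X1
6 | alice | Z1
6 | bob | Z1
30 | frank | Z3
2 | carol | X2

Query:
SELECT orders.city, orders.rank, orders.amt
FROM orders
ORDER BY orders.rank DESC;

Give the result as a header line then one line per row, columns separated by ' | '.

== RESULT ==
orders.city | orders.rank | orders.amt
CHI | 6 | 5
LA | 4 | 70
DEN | 2 | 6

Derivation:
After SELECT (3 rows):
orders.city | orders.rank | orders.amt
DEN | 2 | 6
CHI | 6 | 5
LA | 4 | 70
After ORDER BY (3 rows):
orders.city | orders.rank | orders.amt
CHI | 6 | 5
LA | 4 | 70
DEN | 2 | 6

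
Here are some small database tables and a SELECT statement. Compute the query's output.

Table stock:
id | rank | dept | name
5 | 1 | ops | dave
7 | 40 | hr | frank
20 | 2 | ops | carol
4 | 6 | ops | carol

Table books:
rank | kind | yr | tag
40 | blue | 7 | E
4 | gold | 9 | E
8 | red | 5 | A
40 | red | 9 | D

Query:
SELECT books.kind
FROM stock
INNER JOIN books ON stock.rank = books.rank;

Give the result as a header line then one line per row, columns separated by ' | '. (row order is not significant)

After JOIN books (2 rows):
stock.id | stock.rank | stock.dept | stock.name | books.rank | books.kind | books.yr | books.tag
7 | 40 | hr | frank | 40 | blue | 7 | E
7 | 40 | hr | frank | 40 | red | 9 | D
After SELECT (2 rows):
books.kind
blue
red

== RESULT ==
books.kind
blue
red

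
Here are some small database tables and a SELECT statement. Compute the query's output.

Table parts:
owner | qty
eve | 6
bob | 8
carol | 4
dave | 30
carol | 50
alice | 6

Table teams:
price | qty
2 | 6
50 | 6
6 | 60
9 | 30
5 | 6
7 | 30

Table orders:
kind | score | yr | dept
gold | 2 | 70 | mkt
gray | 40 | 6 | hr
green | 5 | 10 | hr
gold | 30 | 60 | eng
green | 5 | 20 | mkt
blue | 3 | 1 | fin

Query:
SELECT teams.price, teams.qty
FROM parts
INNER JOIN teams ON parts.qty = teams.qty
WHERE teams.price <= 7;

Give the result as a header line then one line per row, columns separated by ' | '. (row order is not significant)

After JOIN teams (8 rows):
parts.owner | parts.qty | teams.price | teams.qty
eve | 6 | 2 | 6
eve | 6 | 50 | 6
eve | 6 | 5 | 6
dave | 30 | 9 | 30
dave | 30 | 7 | 30
alice | 6 | 2 | 6
alice | 6 | 50 | 6
alice | 6 | 5 | 6
After WHERE (5 rows):
parts.owner | parts.qty | teams.price | teams.qty
eve | 6 | 2 | 6
eve | 6 | 5 | 6
dave | 30 | 7 | 30
alice | 6 | 2 | 6
alice | 6 | 5 | 6
After SELECT (5 rows):
teams.price | teams.qty
2 | 6
5 | 6
7 | 30
2 | 6
5 | 6

== RESULT ==
teams.price | teams.qty
2 | 6
5 | 6
7 | 30
2 | 6
5 | 6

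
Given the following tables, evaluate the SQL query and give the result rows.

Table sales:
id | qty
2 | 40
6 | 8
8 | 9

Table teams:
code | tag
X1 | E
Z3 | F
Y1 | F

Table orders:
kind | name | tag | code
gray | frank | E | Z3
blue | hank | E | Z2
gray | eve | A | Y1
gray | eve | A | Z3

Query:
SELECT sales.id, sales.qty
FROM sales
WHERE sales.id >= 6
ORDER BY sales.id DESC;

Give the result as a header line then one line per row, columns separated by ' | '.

== RESULT ==
sales.id | sales.qty
8 | 9
6 | 8

Derivation:
After WHERE (2 rows):
sales.id | sales.qty
6 | 8
8 | 9
After SELECT (2 rows):
sales.id | sales.qty
6 | 8
8 | 9
After ORDER BY (2 rows):
sales.id | sales.qty
8 | 9
6 | 8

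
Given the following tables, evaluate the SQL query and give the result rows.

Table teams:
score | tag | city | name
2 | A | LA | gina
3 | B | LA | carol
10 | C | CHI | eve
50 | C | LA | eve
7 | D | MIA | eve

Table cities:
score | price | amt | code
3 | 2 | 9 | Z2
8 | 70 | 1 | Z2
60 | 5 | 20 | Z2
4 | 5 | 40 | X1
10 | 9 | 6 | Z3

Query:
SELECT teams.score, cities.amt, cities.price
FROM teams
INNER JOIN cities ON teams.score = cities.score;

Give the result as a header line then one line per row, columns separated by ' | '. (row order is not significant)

== RESULT ==
teams.score | cities.amt | cities.price
3 | 9 | 2
10 | 6 | 9

Derivation:
After JOIN cities (2 rows):
teams.score | teams.tag | teams.city | teams.name | cities.score | cities.price | cities.amt | cities.code
3 | B | LA | carol | 3 | 2 | 9 | Z2
10 | C | CHI | eve | 10 | 9 | 6 | Z3
After SELECT (2 rows):
teams.score | cities.amt | cities.price
3 | 9 | 2
10 | 6 | 9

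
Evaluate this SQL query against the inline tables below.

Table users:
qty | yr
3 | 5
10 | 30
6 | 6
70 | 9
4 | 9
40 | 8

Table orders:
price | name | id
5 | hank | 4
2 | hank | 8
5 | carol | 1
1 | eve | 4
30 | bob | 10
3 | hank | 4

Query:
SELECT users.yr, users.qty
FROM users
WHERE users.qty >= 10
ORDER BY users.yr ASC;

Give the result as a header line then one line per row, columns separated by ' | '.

== RESULT ==
users.yr | users.qty
8 | 40
9 | 70
30 | 10

Derivation:
After WHERE (3 rows):
users.qty | users.yr
10 | 30
70 | 9
40 | 8
After SELECT (3 rows):
users.yr | users.qty
30 | 10
9 | 70
8 | 40
After ORDER BY (3 rows):
users.yr | users.qty
8 | 40
9 | 70
30 | 10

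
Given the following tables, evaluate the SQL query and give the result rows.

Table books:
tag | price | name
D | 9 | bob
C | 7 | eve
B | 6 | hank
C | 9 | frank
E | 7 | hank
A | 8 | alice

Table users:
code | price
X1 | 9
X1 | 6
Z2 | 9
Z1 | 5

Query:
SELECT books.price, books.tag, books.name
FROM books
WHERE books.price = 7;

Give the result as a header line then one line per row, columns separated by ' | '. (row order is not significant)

== RESULT ==
books.price | books.tag | books.name
7 | C | eve
7 | E | hank

Derivation:
After WHERE (2 rows):
books.tag | books.price | books.name
C | 7 | eve
E | 7 | hank
After SELECT (2 rows):
books.price | books.tag | books.name
7 | C | eve
7 | E | hank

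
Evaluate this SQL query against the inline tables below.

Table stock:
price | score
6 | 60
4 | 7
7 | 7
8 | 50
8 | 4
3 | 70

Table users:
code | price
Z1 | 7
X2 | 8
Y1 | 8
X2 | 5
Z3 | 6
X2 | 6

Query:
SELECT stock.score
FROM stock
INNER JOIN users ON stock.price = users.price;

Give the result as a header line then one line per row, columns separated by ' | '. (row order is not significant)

After JOIN users (7 rows):
stock.price | stock.score | users.code | users.price
6 | 60 | Z3 | 6
6 | 60 | X2 | 6
7 | 7 | Z1 | 7
8 | 50 | X2 | 8
8 | 50 | Y1 | 8
8 | 4 | X2 | 8
8 | 4 | Y1 | 8
After SELECT (7 rows):
stock.score
60
60
7
50
50
4
4

== RESULT ==
stock.score
60
60
7
50
50
4
4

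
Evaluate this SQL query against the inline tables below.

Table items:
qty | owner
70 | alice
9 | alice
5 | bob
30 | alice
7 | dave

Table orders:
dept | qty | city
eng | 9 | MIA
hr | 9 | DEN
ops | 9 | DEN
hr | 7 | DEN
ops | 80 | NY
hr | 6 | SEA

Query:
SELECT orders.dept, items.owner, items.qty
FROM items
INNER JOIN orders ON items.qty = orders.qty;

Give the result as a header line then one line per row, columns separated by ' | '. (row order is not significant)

== RESULT ==
orders.dept | items.owner | items.qty
eng | alice | 9
hr | alice | 9
ops | alice | 9
hr | dave | 7

Derivation:
After JOIN orders (4 rows):
items.qty | items.owner | orders.dept | orders.qty | orders.city
9 | alice | eng | 9 | MIA
9 | alice | hr | 9 | DEN
9 | alice | ops | 9 | DEN
7 | dave | hr | 7 | DEN
After SELECT (4 rows):
orders.dept | items.owner | items.qty
eng | alice | 9
hr | alice | 9
ops | alice | 9
hr | dave | 7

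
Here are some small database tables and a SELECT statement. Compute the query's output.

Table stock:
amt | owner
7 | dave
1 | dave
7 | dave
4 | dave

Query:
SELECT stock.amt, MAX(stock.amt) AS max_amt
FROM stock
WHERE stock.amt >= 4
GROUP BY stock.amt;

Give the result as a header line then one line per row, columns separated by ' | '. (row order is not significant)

After WHERE (3 rows):
stock.amt | stock.owner
7 | dave
7 | dave
4 | dave
After GROUP BY (2 rows):
stock.amt | max_amt
7 | 7
4 | 4

== RESULT ==
stock.amt | max_amt
7 | 7
4 | 4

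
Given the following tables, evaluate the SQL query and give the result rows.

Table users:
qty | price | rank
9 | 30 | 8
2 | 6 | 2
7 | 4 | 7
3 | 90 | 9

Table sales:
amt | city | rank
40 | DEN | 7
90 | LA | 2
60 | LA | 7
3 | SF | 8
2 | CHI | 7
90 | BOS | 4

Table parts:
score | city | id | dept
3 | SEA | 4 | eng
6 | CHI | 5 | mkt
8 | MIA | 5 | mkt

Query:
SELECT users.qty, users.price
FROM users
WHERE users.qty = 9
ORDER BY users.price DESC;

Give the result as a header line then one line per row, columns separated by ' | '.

After WHERE (1 rows):
users.qty | users.price | users.rank
9 | 30 | 8
After SELECT (1 rows):
users.qty | users.price
9 | 30
After ORDER BY (1 rows):
users.qty | users.price
9 | 30

== RESULT ==
users.qty | users.price
9 | 30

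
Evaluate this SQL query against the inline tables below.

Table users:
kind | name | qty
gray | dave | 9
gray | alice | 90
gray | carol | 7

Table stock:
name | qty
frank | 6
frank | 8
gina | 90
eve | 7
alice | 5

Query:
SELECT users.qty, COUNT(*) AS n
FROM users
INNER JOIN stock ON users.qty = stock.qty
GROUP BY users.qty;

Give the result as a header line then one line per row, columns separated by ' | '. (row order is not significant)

After JOIN stock (2 rows):
users.kind | users.name | users.qty | stock.name | stock.qty
gray | alice | 90 | gina | 90
gray | carol | 7 | eve | 7
After GROUP BY (2 rows):
users.qty | n
90 | 1
7 | 1

== RESULT ==
users.qty | n
90 | 1
7 | 1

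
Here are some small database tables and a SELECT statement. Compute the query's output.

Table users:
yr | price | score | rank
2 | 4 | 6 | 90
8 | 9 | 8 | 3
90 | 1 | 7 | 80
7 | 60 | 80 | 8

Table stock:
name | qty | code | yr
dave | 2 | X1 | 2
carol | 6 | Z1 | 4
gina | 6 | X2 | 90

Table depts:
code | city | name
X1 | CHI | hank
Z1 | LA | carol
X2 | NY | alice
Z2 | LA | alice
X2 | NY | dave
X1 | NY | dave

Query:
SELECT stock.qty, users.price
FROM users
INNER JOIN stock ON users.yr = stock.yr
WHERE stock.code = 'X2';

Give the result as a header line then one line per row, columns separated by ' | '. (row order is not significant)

== RESULT ==
stock.qty | users.price
6 | 1

Derivation:
After JOIN stock (2 rows):
users.yr | users.price | users.score | users.rank | stock.name | stock.qty | stock.code | stock.yr
2 | 4 | 6 | 90 | dave | 2 | X1 | 2
90 | 1 | 7 | 80 | gina | 6 | X2 | 90
After WHERE (1 rows):
users.yr | users.price | users.score | users.rank | stock.name | stock.qty | stock.code | stock.yr
90 | 1 | 7 | 80 | gina | 6 | X2 | 90
After SELECT (1 rows):
stock.qty | users.price
6 | 1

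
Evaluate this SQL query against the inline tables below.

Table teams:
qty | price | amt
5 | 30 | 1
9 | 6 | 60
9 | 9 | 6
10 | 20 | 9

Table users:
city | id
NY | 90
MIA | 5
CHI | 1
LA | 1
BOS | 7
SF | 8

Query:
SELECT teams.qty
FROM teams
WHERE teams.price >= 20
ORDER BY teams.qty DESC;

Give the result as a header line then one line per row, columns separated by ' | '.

After WHERE (2 rows):
teams.qty | teams.price | teams.amt
5 | 30 | 1
10 | 20 | 9
After SELECT (2 rows):
teams.qty
5
10
After ORDER BY (2 rows):
teams.qty
10
5

== RESULT ==
teams.qty
10
5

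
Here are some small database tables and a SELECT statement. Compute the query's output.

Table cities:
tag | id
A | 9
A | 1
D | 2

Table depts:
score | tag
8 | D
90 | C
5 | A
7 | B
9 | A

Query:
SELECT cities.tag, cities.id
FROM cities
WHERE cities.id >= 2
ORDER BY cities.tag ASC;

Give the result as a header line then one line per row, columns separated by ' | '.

After WHERE (2 rows):
cities.tag | cities.id
A | 9
D | 2
After SELECT (2 rows):
cities.tag | cities.id
A | 9
D | 2
After ORDER BY (2 rows):
cities.tag | cities.id
A | 9
D | 2

== RESULT ==
cities.tag | cities.id
A | 9
D | 2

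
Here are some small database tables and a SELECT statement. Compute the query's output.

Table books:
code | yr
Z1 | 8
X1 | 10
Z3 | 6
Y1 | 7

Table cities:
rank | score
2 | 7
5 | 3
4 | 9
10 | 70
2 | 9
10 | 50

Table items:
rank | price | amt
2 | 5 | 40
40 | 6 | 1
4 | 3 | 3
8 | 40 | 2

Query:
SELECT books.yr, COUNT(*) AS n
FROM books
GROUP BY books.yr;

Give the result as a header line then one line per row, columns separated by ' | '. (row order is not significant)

== RESULT ==
books.yr | n
8 | 1
10 | 1
6 | 1
7 | 1

Derivation:
After GROUP BY (4 rows):
books.yr | n
8 | 1
10 | 1
6 | 1
7 | 1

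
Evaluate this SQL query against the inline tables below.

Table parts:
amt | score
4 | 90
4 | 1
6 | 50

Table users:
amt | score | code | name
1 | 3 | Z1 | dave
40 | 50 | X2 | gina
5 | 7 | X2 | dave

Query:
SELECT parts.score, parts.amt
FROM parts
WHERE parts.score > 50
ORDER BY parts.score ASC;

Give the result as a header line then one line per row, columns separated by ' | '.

== RESULT ==
parts.score | parts.amt
90 | 4

Derivation:
After WHERE (1 rows):
parts.amt | parts.score
4 | 90
After SELECT (1 rows):
parts.score | parts.amt
90 | 4
After ORDER BY (1 rows):
parts.score | parts.amt
90 | 4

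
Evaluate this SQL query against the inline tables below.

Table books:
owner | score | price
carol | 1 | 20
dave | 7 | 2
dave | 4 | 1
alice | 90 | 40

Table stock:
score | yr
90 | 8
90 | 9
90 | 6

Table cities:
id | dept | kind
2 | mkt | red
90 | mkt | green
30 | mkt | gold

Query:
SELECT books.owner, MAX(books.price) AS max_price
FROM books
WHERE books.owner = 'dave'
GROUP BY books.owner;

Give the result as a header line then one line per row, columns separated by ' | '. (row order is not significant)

After WHERE (2 rows):
books.owner | books.score | books.price
dave | 7 | 2
dave | 4 | 1
After GROUP BY (1 rows):
books.owner | max_price
dave | 2

== RESULT ==
books.owner | max_price
dave | 2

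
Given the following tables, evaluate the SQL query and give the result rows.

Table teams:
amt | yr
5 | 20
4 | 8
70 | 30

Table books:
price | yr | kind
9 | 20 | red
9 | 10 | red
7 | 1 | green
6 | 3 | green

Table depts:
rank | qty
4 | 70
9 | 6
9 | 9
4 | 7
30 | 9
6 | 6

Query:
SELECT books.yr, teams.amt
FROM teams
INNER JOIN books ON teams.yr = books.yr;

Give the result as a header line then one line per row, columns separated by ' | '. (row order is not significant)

== RESULT ==
books.yr | teams.amt
20 | 5

Derivation:
After JOIN books (1 rows):
teams.amt | teams.yr | books.price | books.yr | books.kind
5 | 20 | 9 | 20 | red
After SELECT (1 rows):
books.yr | teams.amt
20 | 5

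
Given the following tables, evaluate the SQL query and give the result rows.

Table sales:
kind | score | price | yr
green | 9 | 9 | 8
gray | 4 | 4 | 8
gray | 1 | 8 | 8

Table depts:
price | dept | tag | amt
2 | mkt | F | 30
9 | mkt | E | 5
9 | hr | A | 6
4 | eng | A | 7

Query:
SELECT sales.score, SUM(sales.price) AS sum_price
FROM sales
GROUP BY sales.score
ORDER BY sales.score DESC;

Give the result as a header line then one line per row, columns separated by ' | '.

== RESULT ==
sales.score | sum_price
9 | 9
4 | 4
1 | 8

Derivation:
After GROUP BY (3 rows):
sales.score | sum_price
9 | 9
4 | 4
1 | 8
After ORDER BY (3 rows):
sales.score | sum_price
9 | 9
4 | 4
1 | 8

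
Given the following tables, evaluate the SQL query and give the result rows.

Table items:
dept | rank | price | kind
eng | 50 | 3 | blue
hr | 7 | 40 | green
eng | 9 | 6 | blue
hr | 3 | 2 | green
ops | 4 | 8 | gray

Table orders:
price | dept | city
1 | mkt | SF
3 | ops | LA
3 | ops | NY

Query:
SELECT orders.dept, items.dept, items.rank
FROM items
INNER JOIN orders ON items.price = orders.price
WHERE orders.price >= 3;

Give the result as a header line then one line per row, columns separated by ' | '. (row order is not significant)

After JOIN orders (2 rows):
items.dept | items.rank | items.price | items.kind | orders.price | orders.dept | orders.city
eng | 50 | 3 | blue | 3 | ops | LA
eng | 50 | 3 | blue | 3 | ops | NY
After WHERE (2 rows):
items.dept | items.rank | items.price | items.kind | orders.price | orders.dept | orders.city
eng | 50 | 3 | blue | 3 | ops | LA
eng | 50 | 3 | blue | 3 | ops | NY
After SELECT (2 rows):
orders.dept | items.dept | items.rank
ops | eng | 50
ops | eng | 50

== RESULT ==
orders.dept | items.dept | items.rank
ops | eng | 50
ops | eng | 50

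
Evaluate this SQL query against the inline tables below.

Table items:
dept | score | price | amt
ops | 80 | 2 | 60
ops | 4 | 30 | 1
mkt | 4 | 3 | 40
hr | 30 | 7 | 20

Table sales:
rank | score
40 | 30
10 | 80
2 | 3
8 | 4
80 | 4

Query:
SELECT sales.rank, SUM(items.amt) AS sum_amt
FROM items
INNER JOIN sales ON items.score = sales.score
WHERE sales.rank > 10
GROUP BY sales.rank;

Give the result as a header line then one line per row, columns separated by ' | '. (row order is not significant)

== RESULT ==
sales.rank | sum_amt
80 | 41
40 | 20

Derivation:
After JOIN sales (6 rows):
items.dept | items.score | items.price | items.amt | sales.rank | sales.score
ops | 80 | 2 | 60 | 10 | 80
ops | 4 | 30 | 1 | 8 | 4
ops | 4 | 30 | 1 | 80 | 4
mkt | 4 | 3 | 40 | 8 | 4
mkt | 4 | 3 | 40 | 80 | 4
hr | 30 | 7 | 20 | 40 | 30
After WHERE (3 rows):
items.dept | items.score | items.price | items.amt | sales.rank | sales.score
ops | 4 | 30 | 1 | 80 | 4
mkt | 4 | 3 | 40 | 80 | 4
hr | 30 | 7 | 20 | 40 | 30
After GROUP BY (2 rows):
sales.rank | sum_amt
80 | 41
40 | 20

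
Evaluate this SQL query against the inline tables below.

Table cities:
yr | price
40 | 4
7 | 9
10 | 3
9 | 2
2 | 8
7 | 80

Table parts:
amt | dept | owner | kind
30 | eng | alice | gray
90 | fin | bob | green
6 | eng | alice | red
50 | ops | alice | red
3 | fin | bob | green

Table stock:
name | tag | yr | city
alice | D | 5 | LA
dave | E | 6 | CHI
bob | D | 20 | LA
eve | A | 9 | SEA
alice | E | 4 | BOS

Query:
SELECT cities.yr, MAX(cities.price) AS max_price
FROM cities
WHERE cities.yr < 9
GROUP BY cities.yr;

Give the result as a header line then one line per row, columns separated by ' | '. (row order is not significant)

After WHERE (3 rows):
cities.yr | cities.price
7 | 9
2 | 8
7 | 80
After GROUP BY (2 rows):
cities.yr | max_price
7 | 80
2 | 8

== RESULT ==
cities.yr | max_price
7 | 80
2 | 8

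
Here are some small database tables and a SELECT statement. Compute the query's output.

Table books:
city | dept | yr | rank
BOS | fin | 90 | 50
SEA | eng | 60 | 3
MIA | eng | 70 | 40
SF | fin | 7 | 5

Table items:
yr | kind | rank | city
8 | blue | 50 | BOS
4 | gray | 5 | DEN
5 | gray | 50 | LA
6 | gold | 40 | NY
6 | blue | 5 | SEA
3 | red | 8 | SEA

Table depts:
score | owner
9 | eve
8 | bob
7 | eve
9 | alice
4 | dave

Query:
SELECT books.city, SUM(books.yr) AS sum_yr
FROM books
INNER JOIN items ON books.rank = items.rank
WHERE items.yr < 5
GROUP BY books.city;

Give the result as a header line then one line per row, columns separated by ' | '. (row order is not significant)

After JOIN items (5 rows):
books.city | books.dept | books.yr | books.rank | items.yr | items.kind | items.rank | items.city
BOS | fin | 90 | 50 | 8 | blue | 50 | BOS
BOS | fin | 90 | 50 | 5 | gray | 50 | LA
MIA | eng | 70 | 40 | 6 | gold | 40 | NY
SF | fin | 7 | 5 | 4 | gray | 5 | DEN
SF | fin | 7 | 5 | 6 | blue | 5 | SEA
After WHERE (1 rows):
books.city | books.dept | books.yr | books.rank | items.yr | items.kind | items.rank | items.city
SF | fin | 7 | 5 | 4 | gray | 5 | DEN
After GROUP BY (1 rows):
books.city | sum_yr
SF | 7

== RESULT ==
books.city | sum_yr
SF | 7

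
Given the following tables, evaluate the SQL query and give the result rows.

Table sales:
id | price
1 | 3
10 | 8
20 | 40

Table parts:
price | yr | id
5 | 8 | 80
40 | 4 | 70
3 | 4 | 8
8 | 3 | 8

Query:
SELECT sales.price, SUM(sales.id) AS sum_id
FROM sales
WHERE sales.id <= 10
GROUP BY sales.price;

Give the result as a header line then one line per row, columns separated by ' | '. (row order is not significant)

== RESULT ==
sales.price | sum_id
3 | 1
8 | 10

Derivation:
After WHERE (2 rows):
sales.id | sales.price
1 | 3
10 | 8
After GROUP BY (2 rows):
sales.price | sum_id
3 | 1
8 | 10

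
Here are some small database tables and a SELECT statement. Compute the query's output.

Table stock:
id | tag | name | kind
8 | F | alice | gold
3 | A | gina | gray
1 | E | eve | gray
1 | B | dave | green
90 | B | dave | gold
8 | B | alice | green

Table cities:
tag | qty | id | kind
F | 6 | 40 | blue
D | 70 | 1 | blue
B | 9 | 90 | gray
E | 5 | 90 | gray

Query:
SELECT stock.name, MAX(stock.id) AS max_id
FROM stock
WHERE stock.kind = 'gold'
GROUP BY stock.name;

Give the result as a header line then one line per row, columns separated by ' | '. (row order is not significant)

After WHERE (2 rows):
stock.id | stock.tag | stock.name | stock.kind
8 | F | alice | gold
90 | B | dave | gold
After GROUP BY (2 rows):
stock.name | max_id
alice | 8
dave | 90

== RESULT ==
stock.name | max_id
alice | 8
dave | 90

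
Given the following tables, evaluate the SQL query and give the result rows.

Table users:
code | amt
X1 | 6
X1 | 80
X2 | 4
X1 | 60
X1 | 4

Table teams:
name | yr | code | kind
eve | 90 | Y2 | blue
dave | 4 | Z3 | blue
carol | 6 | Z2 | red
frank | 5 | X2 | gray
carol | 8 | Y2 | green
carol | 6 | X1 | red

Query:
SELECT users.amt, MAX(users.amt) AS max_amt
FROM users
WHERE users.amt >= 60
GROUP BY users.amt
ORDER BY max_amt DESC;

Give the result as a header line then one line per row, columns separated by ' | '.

After WHERE (2 rows):
users.code | users.amt
X1 | 80
X1 | 60
After GROUP BY (2 rows):
users.amt | max_amt
80 | 80
60 | 60
After ORDER BY (2 rows):
users.amt | max_amt
80 | 80
60 | 60

== RESULT ==
users.amt | max_amt
80 | 80
60 | 60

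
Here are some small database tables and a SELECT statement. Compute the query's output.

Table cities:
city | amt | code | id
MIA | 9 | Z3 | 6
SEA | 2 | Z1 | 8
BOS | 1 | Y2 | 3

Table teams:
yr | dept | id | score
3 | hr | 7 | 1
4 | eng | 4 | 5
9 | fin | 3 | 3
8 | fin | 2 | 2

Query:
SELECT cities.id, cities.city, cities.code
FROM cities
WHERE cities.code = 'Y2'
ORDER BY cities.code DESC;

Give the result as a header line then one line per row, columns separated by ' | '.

== RESULT ==
cities.id | cities.city | cities.code
3 | BOS | Y2

Derivation:
After WHERE (1 rows):
cities.city | cities.amt | cities.code | cities.id
BOS | 1 | Y2 | 3
After SELECT (1 rows):
cities.id | cities.city | cities.code
3 | BOS | Y2
After ORDER BY (1 rows):
cities.id | cities.city | cities.code
3 | BOS | Y2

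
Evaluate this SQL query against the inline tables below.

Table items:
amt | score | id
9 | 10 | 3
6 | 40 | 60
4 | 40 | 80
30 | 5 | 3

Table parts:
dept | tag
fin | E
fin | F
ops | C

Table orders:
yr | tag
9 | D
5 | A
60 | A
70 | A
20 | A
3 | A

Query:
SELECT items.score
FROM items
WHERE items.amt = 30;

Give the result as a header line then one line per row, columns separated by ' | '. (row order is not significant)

After WHERE (1 rows):
items.amt | items.score | items.id
30 | 5 | 3
After SELECT (1 rows):
items.score
5

== RESULT ==
items.score
5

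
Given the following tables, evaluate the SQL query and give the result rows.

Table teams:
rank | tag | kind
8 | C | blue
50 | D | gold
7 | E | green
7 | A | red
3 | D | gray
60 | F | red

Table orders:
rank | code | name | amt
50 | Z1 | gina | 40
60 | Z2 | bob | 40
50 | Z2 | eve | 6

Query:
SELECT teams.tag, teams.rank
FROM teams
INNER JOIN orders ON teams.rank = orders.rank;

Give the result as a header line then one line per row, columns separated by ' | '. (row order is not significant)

== RESULT ==
teams.tag | teams.rank
D | 50
D | 50
F | 60

Derivation:
After JOIN orders (3 rows):
teams.rank | teams.tag | teams.kind | orders.rank | orders.code | orders.name | orders.amt
50 | D | gold | 50 | Z1 | gina | 40
50 | D | gold | 50 | Z2 | eve | 6
60 | F | red | 60 | Z2 | bob | 40
After SELECT (3 rows):
teams.tag | teams.rank
D | 50
D | 50
F | 60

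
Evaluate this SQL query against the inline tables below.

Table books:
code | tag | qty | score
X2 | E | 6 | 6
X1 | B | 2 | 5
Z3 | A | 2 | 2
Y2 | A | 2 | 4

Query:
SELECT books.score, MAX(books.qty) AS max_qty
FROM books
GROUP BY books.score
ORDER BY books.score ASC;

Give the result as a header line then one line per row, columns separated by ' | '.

After GROUP BY (4 rows):
books.score | max_qty
6 | 6
5 | 2
2 | 2
4 | 2
After ORDER BY (4 rows):
books.score | max_qty
2 | 2
4 | 2
5 | 2
6 | 6

== RESULT ==
books.score | max_qty
2 | 2
4 | 2
5 | 2
6 | 6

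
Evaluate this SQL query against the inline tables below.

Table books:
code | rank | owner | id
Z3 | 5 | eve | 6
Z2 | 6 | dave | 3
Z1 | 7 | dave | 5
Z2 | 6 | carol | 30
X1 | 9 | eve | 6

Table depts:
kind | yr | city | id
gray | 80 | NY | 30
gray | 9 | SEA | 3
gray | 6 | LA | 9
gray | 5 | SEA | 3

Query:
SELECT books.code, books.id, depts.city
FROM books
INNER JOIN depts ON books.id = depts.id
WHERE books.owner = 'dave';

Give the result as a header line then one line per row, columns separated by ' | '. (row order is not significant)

== RESULT ==
books.code | books.id | depts.city
Z2 | 3 | SEA
Z2 | 3 | SEA

Derivation:
After JOIN depts (3 rows):
books.code | books.rank | books.owner | books.id | depts.kind | depts.yr | depts.city | depts.id
Z2 | 6 | dave | 3 | gray | 9 | SEA | 3
Z2 | 6 | dave | 3 | gray | 5 | SEA | 3
Z2 | 6 | carol | 30 | gray | 80 | NY | 30
After WHERE (2 rows):
books.code | books.rank | books.owner | books.id | depts.kind | depts.yr | depts.city | depts.id
Z2 | 6 | dave | 3 | gray | 9 | SEA | 3
Z2 | 6 | dave | 3 | gray | 5 | SEA | 3
After SELECT (2 rows):
books.code | books.id | depts.city
Z2 | 3 | SEA
Z2 | 3 | SEA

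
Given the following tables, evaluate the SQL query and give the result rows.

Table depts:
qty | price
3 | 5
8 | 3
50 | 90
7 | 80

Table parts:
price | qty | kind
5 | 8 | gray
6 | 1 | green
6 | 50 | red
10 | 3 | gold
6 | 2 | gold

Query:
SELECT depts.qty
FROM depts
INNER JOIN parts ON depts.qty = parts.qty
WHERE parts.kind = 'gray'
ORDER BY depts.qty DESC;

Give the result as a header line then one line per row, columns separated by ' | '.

== RESULT ==
depts.qty
8

Derivation:
After JOIN parts (3 rows):
depts.qty | depts.price | parts.price | parts.qty | parts.kind
3 | 5 | 10 | 3 | gold
8 | 3 | 5 | 8 | gray
50 | 90 | 6 | 50 | red
After WHERE (1 rows):
depts.qty | depts.price | parts.price | parts.qty | parts.kind
8 | 3 | 5 | 8 | gray
After SELECT (1 rows):
depts.qty
8
After ORDER BY (1 rows):
depts.qty
8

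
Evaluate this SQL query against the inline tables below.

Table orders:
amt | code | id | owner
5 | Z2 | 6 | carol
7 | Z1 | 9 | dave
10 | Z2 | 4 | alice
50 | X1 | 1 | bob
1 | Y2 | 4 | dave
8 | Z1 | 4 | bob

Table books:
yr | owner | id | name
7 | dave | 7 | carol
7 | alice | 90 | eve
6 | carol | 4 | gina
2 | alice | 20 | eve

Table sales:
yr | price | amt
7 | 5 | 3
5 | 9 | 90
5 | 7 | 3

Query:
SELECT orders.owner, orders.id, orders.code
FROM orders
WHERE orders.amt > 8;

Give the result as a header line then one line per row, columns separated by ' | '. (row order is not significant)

== RESULT ==
orders.owner | orders.id | orders.code
alice | 4 | Z2
bob | 1 | X1

Derivation:
After WHERE (2 rows):
orders.amt | orders.code | orders.id | orders.owner
10 | Z2 | 4 | alice
50 | X1 | 1 | bob
After SELECT (2 rows):
orders.owner | orders.id | orders.code
alice | 4 | Z2
bob | 1 | X1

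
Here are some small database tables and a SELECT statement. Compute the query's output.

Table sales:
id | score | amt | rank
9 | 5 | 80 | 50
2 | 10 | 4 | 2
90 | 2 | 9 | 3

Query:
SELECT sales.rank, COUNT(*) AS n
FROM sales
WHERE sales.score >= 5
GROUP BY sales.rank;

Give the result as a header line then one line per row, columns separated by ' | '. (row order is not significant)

After WHERE (2 rows):
sales.id | sales.score | sales.amt | sales.rank
9 | 5 | 80 | 50
2 | 10 | 4 | 2
After GROUP BY (2 rows):
sales.rank | n
50 | 1
2 | 1

== RESULT ==
sales.rank | n
50 | 1
2 | 1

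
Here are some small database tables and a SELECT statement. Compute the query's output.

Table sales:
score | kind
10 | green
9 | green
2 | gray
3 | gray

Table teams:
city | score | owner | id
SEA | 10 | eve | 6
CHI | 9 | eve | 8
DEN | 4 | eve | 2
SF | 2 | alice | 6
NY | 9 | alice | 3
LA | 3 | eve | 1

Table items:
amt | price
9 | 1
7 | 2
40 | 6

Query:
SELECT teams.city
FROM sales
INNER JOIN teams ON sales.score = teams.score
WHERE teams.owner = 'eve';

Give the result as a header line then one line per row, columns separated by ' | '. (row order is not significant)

== RESULT ==
teams.city
SEA
CHI
LA

Derivation:
After JOIN teams (5 rows):
sales.score | sales.kind | teams.city | teams.score | teams.owner | teams.id
10 | green | SEA | 10 | eve | 6
9 | green | CHI | 9 | eve | 8
9 | green | NY | 9 | alice | 3
2 | gray | SF | 2 | alice | 6
3 | gray | LA | 3 | eve | 1
After WHERE (3 rows):
sales.score | sales.kind | teams.city | teams.score | teams.owner | teams.id
10 | green | SEA | 10 | eve | 6
9 | green | CHI | 9 | eve | 8
3 | gray | LA | 3 | eve | 1
After SELECT (3 rows):
teams.city
SEA
CHI
LA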